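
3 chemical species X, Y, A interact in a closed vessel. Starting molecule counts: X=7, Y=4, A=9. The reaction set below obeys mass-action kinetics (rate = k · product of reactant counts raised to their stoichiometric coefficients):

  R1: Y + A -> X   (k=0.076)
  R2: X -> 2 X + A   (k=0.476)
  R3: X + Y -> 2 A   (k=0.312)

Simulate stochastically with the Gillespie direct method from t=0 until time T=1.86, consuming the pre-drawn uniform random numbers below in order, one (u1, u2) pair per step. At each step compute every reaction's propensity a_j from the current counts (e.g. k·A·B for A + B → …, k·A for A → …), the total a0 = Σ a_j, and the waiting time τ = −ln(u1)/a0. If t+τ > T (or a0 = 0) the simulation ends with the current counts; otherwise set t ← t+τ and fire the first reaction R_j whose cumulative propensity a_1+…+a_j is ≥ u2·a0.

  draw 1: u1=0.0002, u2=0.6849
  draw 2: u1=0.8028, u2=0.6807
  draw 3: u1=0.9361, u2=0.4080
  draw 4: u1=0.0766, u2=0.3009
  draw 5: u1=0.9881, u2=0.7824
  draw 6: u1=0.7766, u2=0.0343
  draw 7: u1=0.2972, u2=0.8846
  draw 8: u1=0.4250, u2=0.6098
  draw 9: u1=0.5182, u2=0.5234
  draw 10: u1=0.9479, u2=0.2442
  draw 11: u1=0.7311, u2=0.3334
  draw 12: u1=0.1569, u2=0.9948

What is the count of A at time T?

t=0.000: X=7 Y=4 A=9
Draw 1: a1=2.736, a2=3.332, a3=8.736, a0=14.804; τ=−ln(0.0002)/14.804=0.575 → t=0.575; u2·a0=0.6849·14.804=10.139; a1+a2=6.068 < 10.139 ≤ a1+…+a3=14.804 → R3 fires; X=6 Y=3 A=11
Draw 2: a1=2.508, a2=2.856, a3=5.616, a0=10.980; τ=−ln(0.8028)/10.980=0.020 → t=0.595; u2·a0=0.6807·10.980=7.474; a1+a2=5.364 < 7.474 ≤ a1+…+a3=10.980 → R3 fires; X=5 Y=2 A=13
Draw 3: a1=1.976, a2=2.380, a3=3.120, a0=7.476; τ=−ln(0.9361)/7.476=0.009 → t=0.604; u2·a0=0.4080·7.476=3.050; a1=1.976 < 3.050 ≤ a1+a2=4.356 → R2 fires; X=6 Y=2 A=14
Draw 4: a1=2.128, a2=2.856, a3=3.744, a0=8.728; τ=−ln(0.0766)/8.728=0.294 → t=0.899; u2·a0=0.3009·8.728=2.626; a1=2.128 < 2.626 ≤ a1+a2=4.984 → R2 fires; X=7 Y=2 A=15
Draw 5: a1=2.280, a2=3.332, a3=4.368, a0=9.980; τ=−ln(0.9881)/9.980=0.001 → t=0.900; u2·a0=0.7824·9.980=7.808; a1+a2=5.612 < 7.808 ≤ a1+…+a3=9.980 → R3 fires; X=6 Y=1 A=17
Draw 6: a1=1.292, a2=2.856, a3=1.872, a0=6.020; τ=−ln(0.7766)/6.020=0.042 → t=0.942; u2·a0=0.0343·6.020=0.206 ≤ a1=1.292 → R1 fires; X=7 Y=0 A=16
Draw 7: a1=0.000, a2=3.332, a3=0.000, a0=3.332; τ=−ln(0.2972)/3.332=0.364 → t=1.306; u2·a0=0.8846·3.332=2.947; a1=0.000 < 2.947 ≤ a1+a2=3.332 → R2 fires; X=8 Y=0 A=17
Draw 8: a1=0.000, a2=3.808, a3=0.000, a0=3.808; τ=−ln(0.4250)/3.808=0.225 → t=1.531; u2·a0=0.6098·3.808=2.322; a1=0.000 < 2.322 ≤ a1+a2=3.808 → R2 fires; X=9 Y=0 A=18
Draw 9: a1=0.000, a2=4.284, a3=0.000, a0=4.284; τ=−ln(0.5182)/4.284=0.153 → t=1.684; u2·a0=0.5234·4.284=2.242; a1=0.000 < 2.242 ≤ a1+a2=4.284 → R2 fires; X=10 Y=0 A=19
Draw 10: a1=0.000, a2=4.760, a3=0.000, a0=4.760; τ=−ln(0.9479)/4.760=0.011 → t=1.695; u2·a0=0.2442·4.760=1.162; a1=0.000 < 1.162 ≤ a1+a2=4.760 → R2 fires; X=11 Y=0 A=20
Draw 11: a1=0.000, a2=5.236, a3=0.000, a0=5.236; τ=−ln(0.7311)/5.236=0.060 → t=1.755; u2·a0=0.3334·5.236=1.746; a1=0.000 < 1.746 ≤ a1+a2=5.236 → R2 fires; X=12 Y=0 A=21
Draw 12: a1=0.000, a2=5.712, a3=0.000, a0=5.712; τ=−ln(0.1569)/5.712=0.324 → t=2.079 > T=1.86: stop.
Read off A at T=1.86: 21

A at T = 21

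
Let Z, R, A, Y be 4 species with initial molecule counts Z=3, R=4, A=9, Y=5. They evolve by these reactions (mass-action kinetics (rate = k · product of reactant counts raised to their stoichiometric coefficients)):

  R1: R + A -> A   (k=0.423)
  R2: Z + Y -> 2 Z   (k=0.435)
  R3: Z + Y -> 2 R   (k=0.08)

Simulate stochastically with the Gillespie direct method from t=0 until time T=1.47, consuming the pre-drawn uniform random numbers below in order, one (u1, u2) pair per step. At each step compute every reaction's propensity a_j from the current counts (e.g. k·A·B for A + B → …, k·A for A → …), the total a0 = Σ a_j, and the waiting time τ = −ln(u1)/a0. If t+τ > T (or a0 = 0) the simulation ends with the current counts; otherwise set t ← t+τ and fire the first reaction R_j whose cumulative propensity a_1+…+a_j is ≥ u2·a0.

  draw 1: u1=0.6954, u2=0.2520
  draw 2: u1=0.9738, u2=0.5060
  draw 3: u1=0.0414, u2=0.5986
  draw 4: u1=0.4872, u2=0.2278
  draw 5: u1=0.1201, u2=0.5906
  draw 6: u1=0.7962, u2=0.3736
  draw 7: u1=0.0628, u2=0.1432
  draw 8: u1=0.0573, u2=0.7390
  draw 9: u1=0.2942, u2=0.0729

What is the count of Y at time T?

t=0.000: Z=3 R=4 A=9 Y=5
Draw 1: a1=15.228, a2=6.525, a3=1.200, a0=22.953; τ=−ln(0.6954)/22.953=0.016 → t=0.016; u2·a0=0.2520·22.953=5.784 ≤ a1=15.228 → R1 fires; Z=3 R=3 A=9 Y=5
Draw 2: a1=11.421, a2=6.525, a3=1.200, a0=19.146; τ=−ln(0.9738)/19.146=0.001 → t=0.017; u2·a0=0.5060·19.146=9.688 ≤ a1=11.421 → R1 fires; Z=3 R=2 A=9 Y=5
Draw 3: a1=7.614, a2=6.525, a3=1.200, a0=15.339; τ=−ln(0.0414)/15.339=0.208 → t=0.225; u2·a0=0.5986·15.339=9.182; a1=7.614 < 9.182 ≤ a1+a2=14.139 → R2 fires; Z=4 R=2 A=9 Y=4
Draw 4: a1=7.614, a2=6.960, a3=1.280, a0=15.854; τ=−ln(0.4872)/15.854=0.045 → t=0.270; u2·a0=0.2278·15.854=3.612 ≤ a1=7.614 → R1 fires; Z=4 R=1 A=9 Y=4
Draw 5: a1=3.807, a2=6.960, a3=1.280, a0=12.047; τ=−ln(0.1201)/12.047=0.176 → t=0.446; u2·a0=0.5906·12.047=7.115; a1=3.807 < 7.115 ≤ a1+a2=10.767 → R2 fires; Z=5 R=1 A=9 Y=3
Draw 6: a1=3.807, a2=6.525, a3=1.200, a0=11.532; τ=−ln(0.7962)/11.532=0.020 → t=0.466; u2·a0=0.3736·11.532=4.308; a1=3.807 < 4.308 ≤ a1+a2=10.332 → R2 fires; Z=6 R=1 A=9 Y=2
Draw 7: a1=3.807, a2=5.220, a3=0.960, a0=9.987; τ=−ln(0.0628)/9.987=0.277 → t=0.743; u2·a0=0.1432·9.987=1.430 ≤ a1=3.807 → R1 fires; Z=6 R=0 A=9 Y=2
Draw 8: a1=0.000, a2=5.220, a3=0.960, a0=6.180; τ=−ln(0.0573)/6.180=0.463 → t=1.206; u2·a0=0.7390·6.180=4.567; a1=0.000 < 4.567 ≤ a1+a2=5.220 → R2 fires; Z=7 R=0 A=9 Y=1
Draw 9: a1=0.000, a2=3.045, a3=0.560, a0=3.605; τ=−ln(0.2942)/3.605=0.339 → t=1.545 > T=1.47: stop.
Read off Y at T=1.47: 1

Y at T = 1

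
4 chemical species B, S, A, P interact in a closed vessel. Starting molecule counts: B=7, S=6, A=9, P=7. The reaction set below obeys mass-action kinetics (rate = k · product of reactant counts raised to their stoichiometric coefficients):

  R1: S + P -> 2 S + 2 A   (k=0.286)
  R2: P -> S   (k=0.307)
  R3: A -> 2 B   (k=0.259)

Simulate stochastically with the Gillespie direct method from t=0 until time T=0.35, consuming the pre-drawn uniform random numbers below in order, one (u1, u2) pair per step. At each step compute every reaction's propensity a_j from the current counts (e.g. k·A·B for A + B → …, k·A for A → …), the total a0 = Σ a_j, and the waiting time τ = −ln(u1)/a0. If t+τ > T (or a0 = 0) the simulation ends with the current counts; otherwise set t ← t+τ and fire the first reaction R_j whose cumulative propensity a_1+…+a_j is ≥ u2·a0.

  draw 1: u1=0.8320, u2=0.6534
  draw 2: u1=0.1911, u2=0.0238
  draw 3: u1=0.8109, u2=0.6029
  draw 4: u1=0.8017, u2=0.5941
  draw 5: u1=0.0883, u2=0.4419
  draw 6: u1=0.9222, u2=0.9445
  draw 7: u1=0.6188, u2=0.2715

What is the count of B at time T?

t=0.000: B=7 S=6 A=9 P=7
Draw 1: a1=12.012, a2=2.149, a3=2.331, a0=16.492; τ=−ln(0.8320)/16.492=0.011 → t=0.011; u2·a0=0.6534·16.492=10.776 ≤ a1=12.012 → R1 fires; B=7 S=7 A=11 P=6
Draw 2: a1=12.012, a2=1.842, a3=2.849, a0=16.703; τ=−ln(0.1911)/16.703=0.099 → t=0.110; u2·a0=0.0238·16.703=0.398 ≤ a1=12.012 → R1 fires; B=7 S=8 A=13 P=5
Draw 3: a1=11.440, a2=1.535, a3=3.367, a0=16.342; τ=−ln(0.8109)/16.342=0.013 → t=0.123; u2·a0=0.6029·16.342=9.853 ≤ a1=11.440 → R1 fires; B=7 S=9 A=15 P=4
Draw 4: a1=10.296, a2=1.228, a3=3.885, a0=15.409; τ=−ln(0.8017)/15.409=0.014 → t=0.137; u2·a0=0.5941·15.409=9.154 ≤ a1=10.296 → R1 fires; B=7 S=10 A=17 P=3
Draw 5: a1=8.580, a2=0.921, a3=4.403, a0=13.904; τ=−ln(0.0883)/13.904=0.175 → t=0.312; u2·a0=0.4419·13.904=6.144 ≤ a1=8.580 → R1 fires; B=7 S=11 A=19 P=2
Draw 6: a1=6.292, a2=0.614, a3=4.921, a0=11.827; τ=−ln(0.9222)/11.827=0.007 → t=0.319; u2·a0=0.9445·11.827=11.171; a1+a2=6.906 < 11.171 ≤ a1+…+a3=11.827 → R3 fires; B=9 S=11 A=18 P=2
Draw 7: a1=6.292, a2=0.614, a3=4.662, a0=11.568; τ=−ln(0.6188)/11.568=0.041 → t=0.360 > T=0.35: stop.
Read off B at T=0.35: 9

B at T = 9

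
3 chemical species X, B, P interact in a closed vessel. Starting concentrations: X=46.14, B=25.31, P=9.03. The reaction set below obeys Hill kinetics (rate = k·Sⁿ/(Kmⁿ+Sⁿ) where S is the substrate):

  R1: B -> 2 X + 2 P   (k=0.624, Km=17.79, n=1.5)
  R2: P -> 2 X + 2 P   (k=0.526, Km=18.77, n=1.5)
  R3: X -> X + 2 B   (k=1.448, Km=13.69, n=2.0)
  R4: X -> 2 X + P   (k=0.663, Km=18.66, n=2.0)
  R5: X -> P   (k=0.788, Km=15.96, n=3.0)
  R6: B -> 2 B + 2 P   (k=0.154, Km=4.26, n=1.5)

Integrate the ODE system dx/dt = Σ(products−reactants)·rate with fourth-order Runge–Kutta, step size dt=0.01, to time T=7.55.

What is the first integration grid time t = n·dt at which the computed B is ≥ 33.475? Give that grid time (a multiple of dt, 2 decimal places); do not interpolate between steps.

Threshold first reached at t = 3.41

RK4 with dt=0.01: 755 steps to T=7.55. Trajectory (selected grid times):
t=0.00: X=46.14 B=25.31 P=9.03
t=0.84: X=46.91 B=27.33 P=11.19
t=1.68: X=47.76 B=29.35 P=13.40
t=2.52: X=48.68 B=31.36 P=15.68
t=3.36: X=49.68 B=33.37 P=18.00
t=3.40: X=49.73 B=33.47 P=18.11
t=3.41: X=49.74 B=33.49 P=18.14
t=4.19: X=50.73 B=35.35 P=20.34
t=5.03: X=51.85 B=37.36 P=22.74
t=5.87: X=53.02 B=39.36 P=25.19
t=6.71: X=54.23 B=41.37 P=27.67
t=7.55: X=55.49 B=43.37 P=30.18
B(3.40)=33.467 < 33.475 but B(3.41)=33.491 ≥ 33.475, so the first grid time is t=3.41.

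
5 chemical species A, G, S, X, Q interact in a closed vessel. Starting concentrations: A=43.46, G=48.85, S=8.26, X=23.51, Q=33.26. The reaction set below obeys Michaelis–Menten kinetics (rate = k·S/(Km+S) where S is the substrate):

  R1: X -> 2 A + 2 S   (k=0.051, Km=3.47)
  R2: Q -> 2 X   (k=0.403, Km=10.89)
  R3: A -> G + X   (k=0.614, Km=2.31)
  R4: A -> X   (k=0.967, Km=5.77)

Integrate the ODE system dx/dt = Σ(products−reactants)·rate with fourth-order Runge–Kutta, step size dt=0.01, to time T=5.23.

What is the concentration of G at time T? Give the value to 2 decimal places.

RK4 with dt=0.01: 523 steps to T=5.23. Trajectory (selected grid times):
t=0.00: A=43.46 G=48.85 S=8.26 X=23.51 Q=33.26
t=0.58: A=42.68 G=49.19 S=8.31 X=24.67 Q=33.08
t=1.16: A=41.90 G=49.53 S=8.36 X=25.83 Q=32.91
t=1.74: A=41.12 G=49.86 S=8.42 X=26.98 Q=32.73
t=2.32: A=40.35 G=50.20 S=8.47 X=28.13 Q=32.56
t=2.91: A=39.56 G=50.54 S=8.52 X=29.30 Q=32.38
t=3.49: A=38.79 G=50.88 S=8.58 X=30.45 Q=32.20
t=4.07: A=38.02 G=51.21 S=8.63 X=31.60 Q=32.03
t=4.65: A=37.25 G=51.55 S=8.68 X=32.74 Q=31.86
t=5.23: A=36.48 G=51.89 S=8.74 X=33.88 Q=31.68
Read off G at T=5.23: 51.89

G at T = 51.89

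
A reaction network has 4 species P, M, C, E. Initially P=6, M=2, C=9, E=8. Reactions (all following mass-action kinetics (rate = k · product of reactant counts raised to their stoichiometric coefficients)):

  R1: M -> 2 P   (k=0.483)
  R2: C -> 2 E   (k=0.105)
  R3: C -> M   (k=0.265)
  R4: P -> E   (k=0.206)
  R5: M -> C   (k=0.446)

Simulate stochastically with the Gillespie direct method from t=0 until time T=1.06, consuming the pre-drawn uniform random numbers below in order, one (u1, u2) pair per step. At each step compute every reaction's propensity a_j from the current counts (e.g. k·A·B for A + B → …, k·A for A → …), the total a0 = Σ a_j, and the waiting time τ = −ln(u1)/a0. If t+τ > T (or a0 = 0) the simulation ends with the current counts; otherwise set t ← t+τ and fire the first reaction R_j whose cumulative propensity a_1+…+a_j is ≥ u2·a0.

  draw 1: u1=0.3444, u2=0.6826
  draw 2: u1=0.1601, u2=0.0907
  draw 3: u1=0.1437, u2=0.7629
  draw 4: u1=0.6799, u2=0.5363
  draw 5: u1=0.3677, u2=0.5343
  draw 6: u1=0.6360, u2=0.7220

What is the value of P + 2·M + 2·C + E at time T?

Check how each reaction changes W = P + 2·M + 2·C + E (weight of products minus weight of reactants):
R1: M -> 2 P: (1·2) − (2·1) = 2 − 2 = 0
R2: C -> 2 E: (1·2) − (2·1) = 2 − 2 = 0
R3: C -> M: (2·1) − (2·1) = 2 − 2 = 0
R4: P -> E: (1·1) − (1·1) = 1 − 1 = 0
R5: M -> C: (2·1) − (2·1) = 2 − 2 = 0
Every reaction leaves W unchanged, so W is conserved and no simulation is needed: W(T) = W(0) = 6 + 2·2 + 2·9 + 8 = 36

Value at T = 36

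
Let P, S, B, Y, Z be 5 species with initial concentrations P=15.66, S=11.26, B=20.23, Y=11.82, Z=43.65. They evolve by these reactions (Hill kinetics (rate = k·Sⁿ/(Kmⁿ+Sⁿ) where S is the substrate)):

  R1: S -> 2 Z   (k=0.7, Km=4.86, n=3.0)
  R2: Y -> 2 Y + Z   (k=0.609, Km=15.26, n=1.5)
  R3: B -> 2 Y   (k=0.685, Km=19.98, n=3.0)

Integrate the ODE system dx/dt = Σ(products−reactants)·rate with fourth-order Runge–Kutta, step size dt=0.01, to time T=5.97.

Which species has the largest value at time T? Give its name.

Dominant species at T: Z

RK4 with dt=0.01: 597 steps to T=5.97. Trajectory (selected grid times):
t=0.00: P=15.66 S=11.26 B=20.23 Y=11.82 Z=43.65
t=0.66: P=15.66 S=10.83 B=20.00 Y=12.44 Z=44.67
t=1.33: P=15.66 S=10.41 B=19.77 Y=13.08 Z=45.70
t=1.99: P=15.66 S=9.99 B=19.55 Y=13.70 Z=46.72
t=2.65: P=15.66 S=9.58 B=19.34 Y=14.32 Z=47.73
t=3.32: P=15.66 S=9.17 B=19.12 Y=14.95 Z=48.75
t=3.98: P=15.66 S=8.77 B=18.91 Y=15.57 Z=49.75
t=4.64: P=15.66 S=8.38 B=18.71 Y=16.19 Z=50.73
t=5.31: P=15.66 S=7.99 B=18.50 Y=16.81 Z=51.73
t=5.97: P=15.66 S=7.62 B=18.30 Y=17.43 Z=52.69
At T=5.97: P=15.66 S=7.62 B=18.30 Y=17.43 Z=52.69; the largest is Z.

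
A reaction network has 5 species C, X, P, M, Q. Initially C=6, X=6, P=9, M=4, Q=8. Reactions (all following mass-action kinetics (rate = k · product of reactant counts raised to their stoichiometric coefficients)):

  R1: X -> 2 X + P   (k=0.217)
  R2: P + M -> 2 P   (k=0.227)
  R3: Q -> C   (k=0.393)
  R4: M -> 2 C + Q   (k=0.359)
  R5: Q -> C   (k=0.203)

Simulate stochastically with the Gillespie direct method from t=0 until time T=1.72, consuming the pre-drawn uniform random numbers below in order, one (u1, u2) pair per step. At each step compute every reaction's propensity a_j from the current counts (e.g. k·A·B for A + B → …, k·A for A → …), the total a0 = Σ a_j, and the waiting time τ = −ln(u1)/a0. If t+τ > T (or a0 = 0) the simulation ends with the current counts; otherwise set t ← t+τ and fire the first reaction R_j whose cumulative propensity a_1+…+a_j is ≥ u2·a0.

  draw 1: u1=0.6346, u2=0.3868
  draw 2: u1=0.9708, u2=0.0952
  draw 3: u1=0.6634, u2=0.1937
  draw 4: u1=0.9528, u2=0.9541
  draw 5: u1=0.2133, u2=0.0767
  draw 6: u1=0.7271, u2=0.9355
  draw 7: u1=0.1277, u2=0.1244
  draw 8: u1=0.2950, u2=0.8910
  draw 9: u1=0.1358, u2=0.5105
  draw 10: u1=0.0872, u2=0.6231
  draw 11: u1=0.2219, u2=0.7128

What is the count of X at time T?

X at T = 8

t=0.000: C=6 X=6 P=9 M=4 Q=8
Draw 1: a1=1.302, a2=8.172, a3=3.144, a4=1.436, a5=1.624, a0=15.678; τ=−ln(0.6346)/15.678=0.029 → t=0.029; u2·a0=0.3868·15.678=6.064; a1=1.302 < 6.064 ≤ a1+a2=9.474 → R2 fires; C=6 X=6 P=10 M=3 Q=8
Draw 2: a1=1.302, a2=6.810, a3=3.144, a4=1.077, a5=1.624, a0=13.957; τ=−ln(0.9708)/13.957=0.002 → t=0.031; u2·a0=0.0952·13.957=1.329; a1=1.302 < 1.329 ≤ a1+a2=8.112 → R2 fires; C=6 X=6 P=11 M=2 Q=8
Draw 3: a1=1.302, a2=4.994, a3=3.144, a4=0.718, a5=1.624, a0=11.782; τ=−ln(0.6634)/11.782=0.035 → t=0.066; u2·a0=0.1937·11.782=2.282; a1=1.302 < 2.282 ≤ a1+a2=6.296 → R2 fires; C=6 X=6 P=12 M=1 Q=8
Draw 4: a1=1.302, a2=2.724, a3=3.144, a4=0.359, a5=1.624, a0=9.153; τ=−ln(0.9528)/9.153=0.005 → t=0.071; u2·a0=0.9541·9.153=8.733; a1+…+a4=7.529 < 8.733 ≤ a1+…+a5=9.153 → R5 fires; C=7 X=6 P=12 M=1 Q=7
Draw 5: a1=1.302, a2=2.724, a3=2.751, a4=0.359, a5=1.421, a0=8.557; τ=−ln(0.2133)/8.557=0.181 → t=0.252; u2·a0=0.0767·8.557=0.656 ≤ a1=1.302 → R1 fires; C=7 X=7 P=13 M=1 Q=7
Draw 6: a1=1.519, a2=2.951, a3=2.751, a4=0.359, a5=1.421, a0=9.001; τ=−ln(0.7271)/9.001=0.035 → t=0.287; u2·a0=0.9355·9.001=8.420; a1+…+a4=7.580 < 8.420 ≤ a1+…+a5=9.001 → R5 fires; C=8 X=7 P=13 M=1 Q=6
Draw 7: a1=1.519, a2=2.951, a3=2.358, a4=0.359, a5=1.218, a0=8.405; τ=−ln(0.1277)/8.405=0.245 → t=0.532; u2·a0=0.1244·8.405=1.046 ≤ a1=1.519 → R1 fires; C=8 X=8 P=14 M=1 Q=6
Draw 8: a1=1.736, a2=3.178, a3=2.358, a4=0.359, a5=1.218, a0=8.849; τ=−ln(0.2950)/8.849=0.138 → t=0.670; u2·a0=0.8910·8.849=7.884; a1+…+a4=7.631 < 7.884 ≤ a1+…+a5=8.849 → R5 fires; C=9 X=8 P=14 M=1 Q=5
Draw 9: a1=1.736, a2=3.178, a3=1.965, a4=0.359, a5=1.015, a0=8.253; τ=−ln(0.1358)/8.253=0.242 → t=0.912; u2·a0=0.5105·8.253=4.213; a1=1.736 < 4.213 ≤ a1+a2=4.914 → R2 fires; C=9 X=8 P=15 M=0 Q=5
Draw 10: a1=1.736, a2=0.000, a3=1.965, a4=0.000, a5=1.015, a0=4.716; τ=−ln(0.0872)/4.716=0.517 → t=1.429; u2·a0=0.6231·4.716=2.939; a1+a2=1.736 < 2.939 ≤ a1+…+a3=3.701 → R3 fires; C=10 X=8 P=15 M=0 Q=4
Draw 11: a1=1.736, a2=0.000, a3=1.572, a4=0.000, a5=0.812, a0=4.120; τ=−ln(0.2219)/4.120=0.365 → t=1.795 > T=1.72: stop.
Read off X at T=1.72: 8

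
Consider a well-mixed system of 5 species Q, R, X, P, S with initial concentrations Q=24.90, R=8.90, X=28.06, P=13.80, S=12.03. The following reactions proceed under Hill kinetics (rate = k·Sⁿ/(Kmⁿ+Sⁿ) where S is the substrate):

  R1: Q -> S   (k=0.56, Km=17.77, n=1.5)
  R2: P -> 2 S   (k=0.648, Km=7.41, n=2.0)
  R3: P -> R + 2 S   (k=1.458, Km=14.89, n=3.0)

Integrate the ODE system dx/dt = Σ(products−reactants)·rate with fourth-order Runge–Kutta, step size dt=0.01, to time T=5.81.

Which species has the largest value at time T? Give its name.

Dominant species at T: X

RK4 with dt=0.01: 581 steps to T=5.81. Trajectory (selected grid times):
t=0.00: Q=24.90 R=8.90 X=28.06 P=13.80 S=12.03
t=0.65: Q=24.67 R=9.30 X=28.06 P=13.08 S=13.70
t=1.29: Q=24.45 R=9.66 X=28.06 P=12.41 S=15.26
t=1.94: Q=24.23 R=9.99 X=28.06 P=11.77 S=16.76
t=2.58: Q=24.01 R=10.28 X=28.06 P=11.18 S=18.15
t=3.23: Q=23.79 R=10.55 X=28.06 P=10.63 S=19.48
t=3.87: Q=23.57 R=10.79 X=28.06 P=10.12 S=20.72
t=4.52: Q=23.35 R=11.00 X=28.06 P=9.64 S=21.91
t=5.16: Q=23.13 R=11.19 X=28.06 P=9.19 S=23.01
t=5.81: Q=22.92 R=11.36 X=28.06 P=8.77 S=24.07
At T=5.81: Q=22.92 R=11.36 X=28.06 P=8.77 S=24.07; the largest is X.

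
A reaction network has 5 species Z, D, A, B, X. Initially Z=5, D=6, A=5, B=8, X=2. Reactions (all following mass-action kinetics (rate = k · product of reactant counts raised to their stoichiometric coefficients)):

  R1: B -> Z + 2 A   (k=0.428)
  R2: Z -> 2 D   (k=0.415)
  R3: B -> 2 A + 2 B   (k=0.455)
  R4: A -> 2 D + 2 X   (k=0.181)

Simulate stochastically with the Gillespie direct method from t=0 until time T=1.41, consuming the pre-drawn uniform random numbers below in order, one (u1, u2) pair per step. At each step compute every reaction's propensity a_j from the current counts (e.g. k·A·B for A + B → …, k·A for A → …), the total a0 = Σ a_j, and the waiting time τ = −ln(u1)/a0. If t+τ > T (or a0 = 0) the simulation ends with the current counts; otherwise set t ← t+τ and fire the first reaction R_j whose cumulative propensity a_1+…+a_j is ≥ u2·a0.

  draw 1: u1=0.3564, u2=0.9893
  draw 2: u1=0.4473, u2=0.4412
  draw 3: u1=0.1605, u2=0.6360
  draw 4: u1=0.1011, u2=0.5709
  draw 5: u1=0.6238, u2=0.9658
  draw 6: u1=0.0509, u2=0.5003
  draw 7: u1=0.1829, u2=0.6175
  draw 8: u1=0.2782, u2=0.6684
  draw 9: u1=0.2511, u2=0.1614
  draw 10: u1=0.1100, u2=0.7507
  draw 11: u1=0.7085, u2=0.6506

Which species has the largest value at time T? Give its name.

Dominant species at T: A

t=0.000: Z=5 D=6 A=5 B=8 X=2
Draw 1: a1=3.424, a2=2.075, a3=3.640, a4=0.905, a0=10.044; τ=−ln(0.3564)/10.044=0.103 → t=0.103; u2·a0=0.9893·10.044=9.937; a1+…+a3=9.139 < 9.937 ≤ a1+…+a4=10.044 → R4 fires; Z=5 D=8 A=4 B=8 X=4
Draw 2: a1=3.424, a2=2.075, a3=3.640, a4=0.724, a0=9.863; τ=−ln(0.4473)/9.863=0.082 → t=0.184; u2·a0=0.4412·9.863=4.352; a1=3.424 < 4.352 ≤ a1+a2=5.499 → R2 fires; Z=4 D=10 A=4 B=8 X=4
Draw 3: a1=3.424, a2=1.660, a3=3.640, a4=0.724, a0=9.448; τ=−ln(0.1605)/9.448=0.194 → t=0.378; u2·a0=0.6360·9.448=6.009; a1+a2=5.084 < 6.009 ≤ a1+…+a3=8.724 → R3 fires; Z=4 D=10 A=6 B=9 X=4
Draw 4: a1=3.852, a2=1.660, a3=4.095, a4=1.086, a0=10.693; τ=−ln(0.1011)/10.693=0.214 → t=0.592; u2·a0=0.5709·10.693=6.105; a1+a2=5.512 < 6.105 ≤ a1+…+a3=9.607 → R3 fires; Z=4 D=10 A=8 B=10 X=4
Draw 5: a1=4.280, a2=1.660, a3=4.550, a4=1.448, a0=11.938; τ=−ln(0.6238)/11.938=0.040 → t=0.632; u2·a0=0.9658·11.938=11.530; a1+…+a3=10.490 < 11.530 ≤ a1+…+a4=11.938 → R4 fires; Z=4 D=12 A=7 B=10 X=6
Draw 6: a1=4.280, a2=1.660, a3=4.550, a4=1.267, a0=11.757; τ=−ln(0.0509)/11.757=0.253 → t=0.885; u2·a0=0.5003·11.757=5.882; a1=4.280 < 5.882 ≤ a1+a2=5.940 → R2 fires; Z=3 D=14 A=7 B=10 X=6
Draw 7: a1=4.280, a2=1.245, a3=4.550, a4=1.267, a0=11.342; τ=−ln(0.1829)/11.342=0.150 → t=1.035; u2·a0=0.6175·11.342=7.004; a1+a2=5.525 < 7.004 ≤ a1+…+a3=10.075 → R3 fires; Z=3 D=14 A=9 B=11 X=6
Draw 8: a1=4.708, a2=1.245, a3=5.005, a4=1.629, a0=12.587; τ=−ln(0.2782)/12.587=0.102 → t=1.136; u2·a0=0.6684·12.587=8.413; a1+a2=5.953 < 8.413 ≤ a1+…+a3=10.958 → R3 fires; Z=3 D=14 A=11 B=12 X=6
Draw 9: a1=5.136, a2=1.245, a3=5.460, a4=1.991, a0=13.832; τ=−ln(0.2511)/13.832=0.100 → t=1.236; u2·a0=0.1614·13.832=2.232 ≤ a1=5.136 → R1 fires; Z=4 D=14 A=13 B=11 X=6
Draw 10: a1=4.708, a2=1.660, a3=5.005, a4=2.353, a0=13.726; τ=−ln(0.1100)/13.726=0.161 → t=1.397; u2·a0=0.7507·13.726=10.304; a1+a2=6.368 < 10.304 ≤ a1+…+a3=11.373 → R3 fires; Z=4 D=14 A=15 B=12 X=6
Draw 11: a1=5.136, a2=1.660, a3=5.460, a4=2.715, a0=14.971; τ=−ln(0.7085)/14.971=0.023 → t=1.420 > T=1.41: stop.
At T=1.41: Z=4 D=14 A=15 B=12 X=6; the largest is A.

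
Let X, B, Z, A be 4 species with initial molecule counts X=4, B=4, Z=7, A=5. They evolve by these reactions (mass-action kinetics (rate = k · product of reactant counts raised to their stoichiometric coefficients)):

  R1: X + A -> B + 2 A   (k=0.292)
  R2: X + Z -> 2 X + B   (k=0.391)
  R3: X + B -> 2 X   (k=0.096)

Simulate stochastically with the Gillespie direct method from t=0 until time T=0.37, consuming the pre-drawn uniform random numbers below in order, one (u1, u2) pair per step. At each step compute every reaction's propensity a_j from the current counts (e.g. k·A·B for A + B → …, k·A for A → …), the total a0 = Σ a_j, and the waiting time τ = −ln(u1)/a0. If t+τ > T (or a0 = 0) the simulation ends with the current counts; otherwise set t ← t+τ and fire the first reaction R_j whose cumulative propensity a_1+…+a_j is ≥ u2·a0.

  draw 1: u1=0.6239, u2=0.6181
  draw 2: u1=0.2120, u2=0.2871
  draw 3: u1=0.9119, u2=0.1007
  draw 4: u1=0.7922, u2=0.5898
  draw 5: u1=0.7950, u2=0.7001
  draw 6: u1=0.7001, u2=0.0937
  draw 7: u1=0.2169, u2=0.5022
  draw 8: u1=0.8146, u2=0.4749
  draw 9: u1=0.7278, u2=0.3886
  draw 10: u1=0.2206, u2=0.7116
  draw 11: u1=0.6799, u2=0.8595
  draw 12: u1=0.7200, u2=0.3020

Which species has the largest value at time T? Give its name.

Dominant species at T: B

t=0.000: X=4 B=4 Z=7 A=5
Draw 1: a1=5.840, a2=10.948, a3=1.536, a0=18.324; τ=−ln(0.6239)/18.324=0.026 → t=0.026; u2·a0=0.6181·18.324=11.326; a1=5.840 < 11.326 ≤ a1+a2=16.788 → R2 fires; X=5 B=5 Z=6 A=5
Draw 2: a1=7.300, a2=11.730, a3=2.400, a0=21.430; τ=−ln(0.2120)/21.430=0.072 → t=0.098; u2·a0=0.2871·21.430=6.153 ≤ a1=7.300 → R1 fires; X=4 B=6 Z=6 A=6
Draw 3: a1=7.008, a2=9.384, a3=2.304, a0=18.696; τ=−ln(0.9119)/18.696=0.005 → t=0.103; u2·a0=0.1007·18.696=1.883 ≤ a1=7.008 → R1 fires; X=3 B=7 Z=6 A=7
Draw 4: a1=6.132, a2=7.038, a3=2.016, a0=15.186; τ=−ln(0.7922)/15.186=0.015 → t=0.118; u2·a0=0.5898·15.186=8.957; a1=6.132 < 8.957 ≤ a1+a2=13.170 → R2 fires; X=4 B=8 Z=5 A=7
Draw 5: a1=8.176, a2=7.820, a3=3.072, a0=19.068; τ=−ln(0.7950)/19.068=0.012 → t=0.130; u2·a0=0.7001·19.068=13.350; a1=8.176 < 13.350 ≤ a1+a2=15.996 → R2 fires; X=5 B=9 Z=4 A=7
Draw 6: a1=10.220, a2=7.820, a3=4.320, a0=22.360; τ=−ln(0.7001)/22.360=0.016 → t=0.146; u2·a0=0.0937·22.360=2.095 ≤ a1=10.220 → R1 fires; X=4 B=10 Z=4 A=8
Draw 7: a1=9.344, a2=6.256, a3=3.840, a0=19.440; τ=−ln(0.2169)/19.440=0.079 → t=0.225; u2·a0=0.5022·19.440=9.763; a1=9.344 < 9.763 ≤ a1+a2=15.600 → R2 fires; X=5 B=11 Z=3 A=8
Draw 8: a1=11.680, a2=5.865, a3=5.280, a0=22.825; τ=−ln(0.8146)/22.825=0.009 → t=0.234; u2·a0=0.4749·22.825=10.840 ≤ a1=11.680 → R1 fires; X=4 B=12 Z=3 A=9
Draw 9: a1=10.512, a2=4.692, a3=4.608, a0=19.812; τ=−ln(0.7278)/19.812=0.016 → t=0.250; u2·a0=0.3886·19.812=7.699 ≤ a1=10.512 → R1 fires; X=3 B=13 Z=3 A=10
Draw 10: a1=8.760, a2=3.519, a3=3.744, a0=16.023; τ=−ln(0.2206)/16.023=0.094 → t=0.344; u2·a0=0.7116·16.023=11.402; a1=8.760 < 11.402 ≤ a1+a2=12.279 → R2 fires; X=4 B=14 Z=2 A=10
Draw 11: a1=11.680, a2=3.128, a3=5.376, a0=20.184; τ=−ln(0.6799)/20.184=0.019 → t=0.363; u2·a0=0.8595·20.184=17.348; a1+a2=14.808 < 17.348 ≤ a1+…+a3=20.184 → R3 fires; X=5 B=13 Z=2 A=10
Draw 12: a1=14.600, a2=3.910, a3=6.240, a0=24.750; τ=−ln(0.7200)/24.750=0.013 → t=0.377 > T=0.37: stop.
At T=0.37: X=5 B=13 Z=2 A=10; the largest is B.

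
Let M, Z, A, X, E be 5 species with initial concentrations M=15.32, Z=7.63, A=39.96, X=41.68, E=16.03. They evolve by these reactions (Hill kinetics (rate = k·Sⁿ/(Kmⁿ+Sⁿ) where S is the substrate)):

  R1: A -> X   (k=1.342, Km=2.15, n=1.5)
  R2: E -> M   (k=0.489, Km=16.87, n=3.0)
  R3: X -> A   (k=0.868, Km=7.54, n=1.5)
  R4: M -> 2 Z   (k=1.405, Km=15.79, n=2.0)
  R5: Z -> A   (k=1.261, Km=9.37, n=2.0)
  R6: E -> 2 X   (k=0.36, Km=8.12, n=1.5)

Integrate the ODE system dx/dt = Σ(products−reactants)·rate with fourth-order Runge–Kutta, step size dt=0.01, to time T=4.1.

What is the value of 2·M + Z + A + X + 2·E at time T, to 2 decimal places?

Value at T = 151.97

Check how each reaction changes W = 2·M + Z + A + X + 2·E (weight of products minus weight of reactants):
R1: A -> X: (1·1) − (1·1) = 1 − 1 = 0
R2: E -> M: (2·1) − (2·1) = 2 − 2 = 0
R3: X -> A: (1·1) − (1·1) = 1 − 1 = 0
R4: M -> 2 Z: (1·2) − (2·1) = 2 − 2 = 0
R5: Z -> A: (1·1) − (1·1) = 1 − 1 = 0
R6: E -> 2 X: (1·2) − (2·1) = 2 − 2 = 0
Every reaction leaves W unchanged, so W is conserved and no simulation is needed: W(T) = W(0) = 2·15.32 + 7.63 + 39.96 + 41.68 + 2·16.03 = 151.97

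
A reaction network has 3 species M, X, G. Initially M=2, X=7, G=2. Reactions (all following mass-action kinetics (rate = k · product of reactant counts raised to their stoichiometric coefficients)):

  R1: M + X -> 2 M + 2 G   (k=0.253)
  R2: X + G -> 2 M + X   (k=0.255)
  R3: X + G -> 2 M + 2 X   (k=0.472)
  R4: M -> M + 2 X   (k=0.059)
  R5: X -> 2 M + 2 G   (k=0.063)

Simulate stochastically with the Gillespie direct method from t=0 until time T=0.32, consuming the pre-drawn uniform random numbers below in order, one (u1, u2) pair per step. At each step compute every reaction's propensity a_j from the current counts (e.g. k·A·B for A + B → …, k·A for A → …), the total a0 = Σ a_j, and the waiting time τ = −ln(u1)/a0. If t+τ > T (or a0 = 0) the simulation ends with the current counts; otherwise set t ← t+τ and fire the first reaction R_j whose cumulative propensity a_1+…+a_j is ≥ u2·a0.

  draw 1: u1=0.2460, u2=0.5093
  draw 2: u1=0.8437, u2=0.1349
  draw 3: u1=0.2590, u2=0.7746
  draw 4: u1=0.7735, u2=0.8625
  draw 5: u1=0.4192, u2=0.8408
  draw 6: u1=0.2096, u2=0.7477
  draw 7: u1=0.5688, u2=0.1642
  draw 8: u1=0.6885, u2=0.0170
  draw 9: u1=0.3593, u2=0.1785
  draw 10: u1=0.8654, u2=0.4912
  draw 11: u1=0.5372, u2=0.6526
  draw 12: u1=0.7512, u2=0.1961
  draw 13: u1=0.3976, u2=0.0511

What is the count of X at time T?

X at T = 6

t=0.000: M=2 X=7 G=2
Draw 1: a1=3.542, a2=3.570, a3=6.608, a4=0.118, a5=0.441, a0=14.279; τ=−ln(0.2460)/14.279=0.098 → t=0.098; u2·a0=0.5093·14.279=7.272; a1+a2=7.112 < 7.272 ≤ a1+…+a3=13.720 → R3 fires; M=4 X=8 G=1
Draw 2: a1=8.096, a2=2.040, a3=3.776, a4=0.236, a5=0.504, a0=14.652; τ=−ln(0.8437)/14.652=0.012 → t=0.110; u2·a0=0.1349·14.652=1.977 ≤ a1=8.096 → R1 fires; M=5 X=7 G=3
Draw 3: a1=8.855, a2=5.355, a3=9.912, a4=0.295, a5=0.441, a0=24.858; τ=−ln(0.2590)/24.858=0.054 → t=0.164; u2·a0=0.7746·24.858=19.255; a1+a2=14.210 < 19.255 ≤ a1+…+a3=24.122 → R3 fires; M=7 X=8 G=2
Draw 4: a1=14.168, a2=4.080, a3=7.552, a4=0.413, a5=0.504, a0=26.717; τ=−ln(0.7735)/26.717=0.010 → t=0.174; u2·a0=0.8625·26.717=23.043; a1+a2=18.248 < 23.043 ≤ a1+…+a3=25.800 → R3 fires; M=9 X=9 G=1
Draw 5: a1=20.493, a2=2.295, a3=4.248, a4=0.531, a5=0.567, a0=28.134; τ=−ln(0.4192)/28.134=0.031 → t=0.205; u2·a0=0.8408·28.134=23.655; a1+a2=22.788 < 23.655 ≤ a1+…+a3=27.036 → R3 fires; M=11 X=10 G=0
Draw 6: a1=27.830, a2=0.000, a3=0.000, a4=0.649, a5=0.630, a0=29.109; τ=−ln(0.2096)/29.109=0.054 → t=0.258; u2·a0=0.7477·29.109=21.765 ≤ a1=27.830 → R1 fires; M=12 X=9 G=2
Draw 7: a1=27.324, a2=4.590, a3=8.496, a4=0.708, a5=0.567, a0=41.685; τ=−ln(0.5688)/41.685=0.014 → t=0.272; u2·a0=0.1642·41.685=6.845 ≤ a1=27.324 → R1 fires; M=13 X=8 G=4
Draw 8: a1=26.312, a2=8.160, a3=15.104, a4=0.767, a5=0.504, a0=50.847; τ=−ln(0.6885)/50.847=0.007 → t=0.279; u2·a0=0.0170·50.847=0.864 ≤ a1=26.312 → R1 fires; M=14 X=7 G=6
Draw 9: a1=24.794, a2=10.710, a3=19.824, a4=0.826, a5=0.441, a0=56.595; τ=−ln(0.3593)/56.595=0.018 → t=0.297; u2·a0=0.1785·56.595=10.102 ≤ a1=24.794 → R1 fires; M=15 X=6 G=8
Draw 10: a1=22.770, a2=12.240, a3=22.656, a4=0.885, a5=0.378, a0=58.929; τ=−ln(0.8654)/58.929=0.002 → t=0.300; u2·a0=0.4912·58.929=28.946; a1=22.770 < 28.946 ≤ a1+a2=35.010 → R2 fires; M=17 X=6 G=7
Draw 11: a1=25.806, a2=10.710, a3=19.824, a4=1.003, a5=0.378, a0=57.721; τ=−ln(0.5372)/57.721=0.011 → t=0.311; u2·a0=0.6526·57.721=37.669; a1+a2=36.516 < 37.669 ≤ a1+…+a3=56.340 → R3 fires; M=19 X=7 G=6
Draw 12: a1=33.649, a2=10.710, a3=19.824, a4=1.121, a5=0.441, a0=65.745; τ=−ln(0.7512)/65.745=0.004 → t=0.315; u2·a0=0.1961·65.745=12.893 ≤ a1=33.649 → R1 fires; M=20 X=6 G=8
Draw 13: a1=30.360, a2=12.240, a3=22.656, a4=1.180, a5=0.378, a0=66.814; τ=−ln(0.3976)/66.814=0.014 → t=0.329 > T=0.32: stop.
Read off X at T=0.32: 6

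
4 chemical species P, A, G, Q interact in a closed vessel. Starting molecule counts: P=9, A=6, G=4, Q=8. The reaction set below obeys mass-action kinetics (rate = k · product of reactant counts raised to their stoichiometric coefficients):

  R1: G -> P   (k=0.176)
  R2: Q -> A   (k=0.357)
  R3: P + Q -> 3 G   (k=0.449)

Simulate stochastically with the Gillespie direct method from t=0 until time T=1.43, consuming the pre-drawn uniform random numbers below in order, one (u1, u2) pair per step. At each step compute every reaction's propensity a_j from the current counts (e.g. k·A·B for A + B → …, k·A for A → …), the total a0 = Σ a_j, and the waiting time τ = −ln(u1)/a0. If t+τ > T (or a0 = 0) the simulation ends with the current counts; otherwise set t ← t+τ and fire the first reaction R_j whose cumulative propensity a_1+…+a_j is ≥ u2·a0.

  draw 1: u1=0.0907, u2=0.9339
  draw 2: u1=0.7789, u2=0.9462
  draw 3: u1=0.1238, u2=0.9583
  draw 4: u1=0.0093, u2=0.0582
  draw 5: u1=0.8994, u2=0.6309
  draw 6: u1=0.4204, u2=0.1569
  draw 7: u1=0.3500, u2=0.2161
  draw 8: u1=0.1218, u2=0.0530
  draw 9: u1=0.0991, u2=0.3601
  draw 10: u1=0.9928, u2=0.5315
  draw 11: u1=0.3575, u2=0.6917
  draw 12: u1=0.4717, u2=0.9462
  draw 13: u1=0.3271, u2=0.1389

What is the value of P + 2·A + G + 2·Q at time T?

Value at T = 41

Check how each reaction changes W = P + 2·A + G + 2·Q (weight of products minus weight of reactants):
R1: G -> P: (1·1) − (1·1) = 1 − 1 = 0
R2: Q -> A: (2·1) − (2·1) = 2 − 2 = 0
R3: P + Q -> 3 G: (1·3) − (1·1 + 2·1) = 3 − 3 = 0
Every reaction leaves W unchanged, so W is conserved and no simulation is needed: W(T) = W(0) = 9 + 2·6 + 4 + 2·8 = 41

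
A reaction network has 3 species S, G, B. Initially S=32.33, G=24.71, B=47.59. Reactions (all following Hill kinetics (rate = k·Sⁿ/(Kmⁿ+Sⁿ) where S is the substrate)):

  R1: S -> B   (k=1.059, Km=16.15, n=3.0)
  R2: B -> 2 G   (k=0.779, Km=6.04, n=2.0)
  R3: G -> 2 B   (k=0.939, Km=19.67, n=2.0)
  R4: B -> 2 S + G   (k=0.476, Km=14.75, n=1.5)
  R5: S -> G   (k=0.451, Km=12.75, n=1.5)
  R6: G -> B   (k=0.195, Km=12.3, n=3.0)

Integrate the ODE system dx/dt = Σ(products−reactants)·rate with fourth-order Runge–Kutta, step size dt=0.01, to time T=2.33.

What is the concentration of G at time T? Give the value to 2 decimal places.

RK4 with dt=0.01: 233 steps to T=2.33. Trajectory (selected grid times):
t=0.00: S=32.33 G=24.71 B=47.59
t=0.26: S=32.20 G=25.11 B=47.88
t=0.52: S=32.08 G=25.51 B=48.16
t=0.78: S=31.95 G=25.91 B=48.46
t=1.04: S=31.82 G=26.31 B=48.75
t=1.29: S=31.71 G=26.69 B=49.04
t=1.55: S=31.58 G=27.08 B=49.34
t=1.81: S=31.46 G=27.47 B=49.65
t=2.07: S=31.34 G=27.86 B=49.95
t=2.33: S=31.21 G=28.25 B=50.26
Read off G at T=2.33: 28.25

G at T = 28.25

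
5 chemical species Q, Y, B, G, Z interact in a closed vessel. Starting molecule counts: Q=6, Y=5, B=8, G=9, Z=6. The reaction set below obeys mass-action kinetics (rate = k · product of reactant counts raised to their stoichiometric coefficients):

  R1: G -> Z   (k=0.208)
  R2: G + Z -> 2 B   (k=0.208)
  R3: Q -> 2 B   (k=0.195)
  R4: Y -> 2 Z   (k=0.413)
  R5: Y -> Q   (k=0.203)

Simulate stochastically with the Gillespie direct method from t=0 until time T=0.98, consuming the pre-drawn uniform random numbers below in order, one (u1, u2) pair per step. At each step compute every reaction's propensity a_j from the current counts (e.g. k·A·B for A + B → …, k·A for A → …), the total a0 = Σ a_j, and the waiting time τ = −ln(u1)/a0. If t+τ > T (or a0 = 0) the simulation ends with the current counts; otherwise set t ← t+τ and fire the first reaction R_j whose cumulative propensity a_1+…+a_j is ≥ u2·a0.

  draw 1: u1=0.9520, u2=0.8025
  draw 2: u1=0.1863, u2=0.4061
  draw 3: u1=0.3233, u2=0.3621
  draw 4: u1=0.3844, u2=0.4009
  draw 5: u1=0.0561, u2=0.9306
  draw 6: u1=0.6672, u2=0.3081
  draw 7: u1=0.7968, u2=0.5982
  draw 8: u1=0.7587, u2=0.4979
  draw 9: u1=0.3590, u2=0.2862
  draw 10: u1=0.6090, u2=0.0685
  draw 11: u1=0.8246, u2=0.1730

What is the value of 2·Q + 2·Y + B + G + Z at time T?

Value at T = 45

Check how each reaction changes W = 2·Q + 2·Y + B + G + Z (weight of products minus weight of reactants):
R1: G -> Z: (1·1) − (1·1) = 1 − 1 = 0
R2: G + Z -> 2 B: (1·2) − (1·1 + 1·1) = 2 − 2 = 0
R3: Q -> 2 B: (1·2) − (2·1) = 2 − 2 = 0
R4: Y -> 2 Z: (1·2) − (2·1) = 2 − 2 = 0
R5: Y -> Q: (2·1) − (2·1) = 2 − 2 = 0
Every reaction leaves W unchanged, so W is conserved and no simulation is needed: W(T) = W(0) = 2·6 + 2·5 + 8 + 9 + 6 = 45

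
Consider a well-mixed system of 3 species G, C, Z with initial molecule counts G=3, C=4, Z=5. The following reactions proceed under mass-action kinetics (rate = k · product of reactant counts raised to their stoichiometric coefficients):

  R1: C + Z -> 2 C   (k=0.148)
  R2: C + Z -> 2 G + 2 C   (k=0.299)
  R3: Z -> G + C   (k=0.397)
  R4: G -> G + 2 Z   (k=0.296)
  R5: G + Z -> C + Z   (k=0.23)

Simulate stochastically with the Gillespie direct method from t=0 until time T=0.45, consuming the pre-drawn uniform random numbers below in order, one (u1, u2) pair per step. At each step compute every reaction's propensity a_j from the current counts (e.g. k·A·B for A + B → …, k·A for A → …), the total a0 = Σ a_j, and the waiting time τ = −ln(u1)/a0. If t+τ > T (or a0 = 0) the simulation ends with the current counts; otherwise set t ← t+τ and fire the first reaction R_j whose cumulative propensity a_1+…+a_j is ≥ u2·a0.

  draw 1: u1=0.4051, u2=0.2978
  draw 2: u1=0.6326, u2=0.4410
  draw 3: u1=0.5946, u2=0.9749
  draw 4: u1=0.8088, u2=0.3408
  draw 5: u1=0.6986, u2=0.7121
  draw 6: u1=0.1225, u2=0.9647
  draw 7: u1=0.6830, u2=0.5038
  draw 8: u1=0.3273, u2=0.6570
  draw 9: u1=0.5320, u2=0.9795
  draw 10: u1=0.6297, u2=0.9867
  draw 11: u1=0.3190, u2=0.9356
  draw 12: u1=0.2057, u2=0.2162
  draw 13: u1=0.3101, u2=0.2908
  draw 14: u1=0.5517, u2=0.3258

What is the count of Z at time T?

Z at T = 3

t=0.000: G=3 C=4 Z=5
Draw 1: a1=2.960, a2=5.980, a3=1.985, a4=0.888, a5=3.450, a0=15.263; τ=−ln(0.4051)/15.263=0.059 → t=0.059; u2·a0=0.2978·15.263=4.545; a1=2.960 < 4.545 ≤ a1+a2=8.940 → R2 fires; G=5 C=5 Z=4
Draw 2: a1=2.960, a2=5.980, a3=1.588, a4=1.480, a5=4.600, a0=16.608; τ=−ln(0.6326)/16.608=0.028 → t=0.087; u2·a0=0.4410·16.608=7.324; a1=2.960 < 7.324 ≤ a1+a2=8.940 → R2 fires; G=7 C=6 Z=3
Draw 3: a1=2.664, a2=5.382, a3=1.191, a4=2.072, a5=4.830, a0=16.139; τ=−ln(0.5946)/16.139=0.032 → t=0.119; u2·a0=0.9749·16.139=15.734; a1+…+a4=11.309 < 15.734 ≤ a1+…+a5=16.139 → R5 fires; G=6 C=7 Z=3
Draw 4: a1=3.108, a2=6.279, a3=1.191, a4=1.776, a5=4.140, a0=16.494; τ=−ln(0.8088)/16.494=0.013 → t=0.132; u2·a0=0.3408·16.494=5.621; a1=3.108 < 5.621 ≤ a1+a2=9.387 → R2 fires; G=8 C=8 Z=2
Draw 5: a1=2.368, a2=4.784, a3=0.794, a4=2.368, a5=3.680, a0=13.994; τ=−ln(0.6986)/13.994=0.026 → t=0.157; u2·a0=0.7121·13.994=9.965; a1+…+a3=7.946 < 9.965 ≤ a1+…+a4=10.314 → R4 fires; G=8 C=8 Z=4
Draw 6: a1=4.736, a2=9.568, a3=1.588, a4=2.368, a5=7.360, a0=25.620; τ=−ln(0.1225)/25.620=0.082 → t=0.239; u2·a0=0.9647·25.620=24.716; a1+…+a4=18.260 < 24.716 ≤ a1+…+a5=25.620 → R5 fires; G=7 C=9 Z=4
Draw 7: a1=5.328, a2=10.764, a3=1.588, a4=2.072, a5=6.440, a0=26.192; τ=−ln(0.6830)/26.192=0.015 → t=0.254; u2·a0=0.5038·26.192=13.196; a1=5.328 < 13.196 ≤ a1+a2=16.092 → R2 fires; G=9 C=10 Z=3
Draw 8: a1=4.440, a2=8.970, a3=1.191, a4=2.664, a5=6.210, a0=23.475; τ=−ln(0.3273)/23.475=0.048 → t=0.302; u2·a0=0.6570·23.475=15.423; a1+…+a3=14.601 < 15.423 ≤ a1+…+a4=17.265 → R4 fires; G=9 C=10 Z=5
Draw 9: a1=7.400, a2=14.950, a3=1.985, a4=2.664, a5=10.350, a0=37.349; τ=−ln(0.5320)/37.349=0.017 → t=0.318; u2·a0=0.9795·37.349=36.583; a1+…+a4=26.999 < 36.583 ≤ a1+…+a5=37.349 → R5 fires; G=8 C=11 Z=5
Draw 10: a1=8.140, a2=16.445, a3=1.985, a4=2.368, a5=9.200, a0=38.138; τ=−ln(0.6297)/38.138=0.012 → t=0.331; u2·a0=0.9867·38.138=37.631; a1+…+a4=28.938 < 37.631 ≤ a1+…+a5=38.138 → R5 fires; G=7 C=12 Z=5
Draw 11: a1=8.880, a2=17.940, a3=1.985, a4=2.072, a5=8.050, a0=38.927; τ=−ln(0.3190)/38.927=0.029 → t=0.360; u2·a0=0.9356·38.927=36.420; a1+…+a4=30.877 < 36.420 ≤ a1+…+a5=38.927 → R5 fires; G=6 C=13 Z=5
Draw 12: a1=9.620, a2=19.435, a3=1.985, a4=1.776, a5=6.900, a0=39.716; τ=−ln(0.2057)/39.716=0.040 → t=0.400; u2·a0=0.2162·39.716=8.587 ≤ a1=9.620 → R1 fires; G=6 C=14 Z=4
Draw 13: a1=8.288, a2=16.744, a3=1.588, a4=1.776, a5=5.520, a0=33.916; τ=−ln(0.3101)/33.916=0.035 → t=0.434; u2·a0=0.2908·33.916=9.863; a1=8.288 < 9.863 ≤ a1+a2=25.032 → R2 fires; G=8 C=15 Z=3
Draw 14: a1=6.660, a2=13.455, a3=1.191, a4=2.368, a5=5.520, a0=29.194; τ=−ln(0.5517)/29.194=0.020 → t=0.455 > T=0.45: stop.
Read off Z at T=0.45: 3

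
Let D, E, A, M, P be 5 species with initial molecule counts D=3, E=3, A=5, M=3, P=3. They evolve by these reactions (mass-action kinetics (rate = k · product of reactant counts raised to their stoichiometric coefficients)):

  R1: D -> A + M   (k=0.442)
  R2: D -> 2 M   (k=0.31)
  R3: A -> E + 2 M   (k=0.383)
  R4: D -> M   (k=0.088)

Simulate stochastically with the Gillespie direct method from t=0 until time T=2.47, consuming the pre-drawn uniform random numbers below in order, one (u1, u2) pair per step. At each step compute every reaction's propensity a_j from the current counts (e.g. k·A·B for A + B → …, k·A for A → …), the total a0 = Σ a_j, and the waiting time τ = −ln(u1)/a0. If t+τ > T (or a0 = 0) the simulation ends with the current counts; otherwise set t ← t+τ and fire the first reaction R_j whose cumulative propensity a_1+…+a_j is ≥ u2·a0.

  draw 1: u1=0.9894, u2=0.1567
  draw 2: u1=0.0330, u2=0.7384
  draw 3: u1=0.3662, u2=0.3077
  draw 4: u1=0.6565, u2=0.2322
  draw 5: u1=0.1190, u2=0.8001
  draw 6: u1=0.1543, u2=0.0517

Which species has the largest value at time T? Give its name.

Dominant species at T: M

t=0.000: D=3 E=3 A=5 M=3 P=3
Draw 1: a1=1.326, a2=0.930, a3=1.915, a4=0.264, a0=4.435; τ=−ln(0.9894)/4.435=0.002 → t=0.002; u2·a0=0.1567·4.435=0.695 ≤ a1=1.326 → R1 fires; D=2 E=3 A=6 M=4 P=3
Draw 2: a1=0.884, a2=0.620, a3=2.298, a4=0.176, a0=3.978; τ=−ln(0.0330)/3.978=0.858 → t=0.860; u2·a0=0.7384·3.978=2.937; a1+a2=1.504 < 2.937 ≤ a1+…+a3=3.802 → R3 fires; D=2 E=4 A=5 M=6 P=3
Draw 3: a1=0.884, a2=0.620, a3=1.915, a4=0.176, a0=3.595; τ=−ln(0.3662)/3.595=0.279 → t=1.139; u2·a0=0.3077·3.595=1.106; a1=0.884 < 1.106 ≤ a1+a2=1.504 → R2 fires; D=1 E=4 A=5 M=8 P=3
Draw 4: a1=0.442, a2=0.310, a3=1.915, a4=0.088, a0=2.755; τ=−ln(0.6565)/2.755=0.153 → t=1.292; u2·a0=0.2322·2.755=0.640; a1=0.442 < 0.640 ≤ a1+a2=0.752 → R2 fires; D=0 E=4 A=5 M=10 P=3
Draw 5: a1=0.000, a2=0.000, a3=1.915, a4=0.000, a0=1.915; τ=−ln(0.1190)/1.915=1.112 → t=2.404; u2·a0=0.8001·1.915=1.532; a1+a2=0.000 < 1.532 ≤ a1+…+a3=1.915 → R3 fires; D=0 E=5 A=4 M=12 P=3
Draw 6: a1=0.000, a2=0.000, a3=1.532, a4=0.000, a0=1.532; τ=−ln(0.1543)/1.532=1.220 → t=3.624 > T=2.47: stop.
At T=2.47: D=0 E=5 A=4 M=12 P=3; the largest is M.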